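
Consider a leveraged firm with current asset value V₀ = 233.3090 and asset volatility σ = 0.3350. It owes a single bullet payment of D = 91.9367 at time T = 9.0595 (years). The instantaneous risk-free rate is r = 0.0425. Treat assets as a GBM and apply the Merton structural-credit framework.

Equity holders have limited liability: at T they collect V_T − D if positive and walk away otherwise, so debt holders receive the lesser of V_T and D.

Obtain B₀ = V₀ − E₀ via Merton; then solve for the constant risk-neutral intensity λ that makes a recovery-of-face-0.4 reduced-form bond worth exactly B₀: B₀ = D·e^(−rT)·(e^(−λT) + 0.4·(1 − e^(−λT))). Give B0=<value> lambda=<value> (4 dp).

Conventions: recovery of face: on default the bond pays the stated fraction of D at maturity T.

B0=57.5344 lambda=0.0159

Apply the equity-as-call identities (strike 91.9367, horizon 9.0595 years):
d₁ = [ln(V₀/D) + (r + σ²/2)T] / (σ√T)
   = [ln(233.3090/91.9367) + (0.0425 + 0.5·0.3350²)·9.0595] / (0.3350·√9.0595)
   = [0.931263 + 0.893380] / 1.008317 = 1.809594
d₂ = d₁ − σ√T = 1.809594 − 1.008317 = 0.801277
N(d₁) = 0.964821,  N(d₂) = 0.788514,  e^(−rT) = 0.680431
E₀ = V₀·N(d₁) − D·e^(−rT)·N(d₂)
   = 233.3090·0.964821 − 91.9367·0.680431·0.788514 = 175.774559
B₀ = V₀ − E₀ = 233.3090 − 175.774559 = 57.534441
e^(−λT) = (B₀·e^(rT)/D − 0.4)/(1 − 0.4) = (57.5344·1.469657/91.9367 − 0.4)/0.6 = 0.86619615
λ = −ln(0.86619615)/9.0595 = 0.015856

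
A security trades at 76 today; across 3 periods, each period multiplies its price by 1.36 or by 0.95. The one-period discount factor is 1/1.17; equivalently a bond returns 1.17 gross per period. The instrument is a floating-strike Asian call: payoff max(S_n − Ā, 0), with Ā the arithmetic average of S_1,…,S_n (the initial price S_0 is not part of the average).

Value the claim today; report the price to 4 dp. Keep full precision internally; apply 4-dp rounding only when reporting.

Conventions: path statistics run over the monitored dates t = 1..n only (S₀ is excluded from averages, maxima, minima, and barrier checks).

Set p* = 0.5366 (from d < R < u); the path-dependent value is the discounted p*-expectation over all price paths.
Enumerate all 2^3 = 8 price paths (U = up ×1.36, D = down ×0.95); each path with k up-moves has probability p*^k·(1−p*)^(3−k).
DDD: Ā=68.6502, payoff=0.0000, prob=0.099520
UDD: Ā=98.2781, payoff=0.0000, prob=0.115233
DUD: Ā=87.8915, payoff=5.3909, prob=0.115233
UUD: Ā=125.8236, payoff=7.7175, prob=0.133428
DDU: Ā=78.0241, payoff=15.2583, prob=0.115233
UDU: Ā=111.6977, payoff=21.8434, prob=0.133428
DUU: Ā=101.3110, payoff=32.2301, prob=0.133428
UUU: Ā=145.0348, payoff=46.1399, prob=0.154496
Price = Σ prob·payoff / R^3 = 17.752558 / 1.601613 = 11.0842

price = 11.0842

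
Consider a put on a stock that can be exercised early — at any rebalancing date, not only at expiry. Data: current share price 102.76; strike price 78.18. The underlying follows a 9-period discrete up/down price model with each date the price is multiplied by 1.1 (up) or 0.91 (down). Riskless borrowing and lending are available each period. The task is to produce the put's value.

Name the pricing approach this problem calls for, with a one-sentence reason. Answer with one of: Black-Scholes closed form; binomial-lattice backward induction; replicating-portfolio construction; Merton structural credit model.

Key observation: the put (strike 78.18 on spot 102.76) is American-style on a 9-step discrete price model, so the early-exercise decision at every node requires stepwise backward valuation — a closed form cannot price the exercise right.

framework: binomial-lattice backward induction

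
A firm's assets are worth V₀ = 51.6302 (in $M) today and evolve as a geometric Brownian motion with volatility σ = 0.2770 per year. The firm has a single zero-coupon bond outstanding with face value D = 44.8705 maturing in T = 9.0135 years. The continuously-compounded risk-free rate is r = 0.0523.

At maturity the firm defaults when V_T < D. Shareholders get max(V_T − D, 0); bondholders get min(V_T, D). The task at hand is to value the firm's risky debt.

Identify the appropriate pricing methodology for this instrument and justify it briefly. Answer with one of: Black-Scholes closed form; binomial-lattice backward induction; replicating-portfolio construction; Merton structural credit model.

framework: Merton structural credit model

Key observation: the asked-for credit quantity lives on the firm's capital structure — asset value, asset volatility, debt face 44.8705 — which is the structural model's domain.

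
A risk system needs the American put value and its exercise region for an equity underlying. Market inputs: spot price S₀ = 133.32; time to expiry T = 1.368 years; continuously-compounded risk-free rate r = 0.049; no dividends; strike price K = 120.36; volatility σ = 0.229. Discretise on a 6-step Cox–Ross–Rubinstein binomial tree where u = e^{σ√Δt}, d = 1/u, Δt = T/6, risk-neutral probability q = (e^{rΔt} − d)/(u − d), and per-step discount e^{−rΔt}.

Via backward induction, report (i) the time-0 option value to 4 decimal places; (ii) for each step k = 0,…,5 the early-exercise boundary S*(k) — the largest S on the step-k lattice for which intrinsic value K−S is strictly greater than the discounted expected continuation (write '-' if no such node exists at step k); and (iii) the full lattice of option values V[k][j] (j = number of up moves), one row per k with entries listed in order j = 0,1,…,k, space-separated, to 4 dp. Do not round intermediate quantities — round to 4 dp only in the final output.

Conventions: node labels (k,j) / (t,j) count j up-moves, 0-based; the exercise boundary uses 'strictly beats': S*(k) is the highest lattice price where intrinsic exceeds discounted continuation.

price = 5.9641
boundary = - - - 96.0351 86.0878 96.0351
tree:
5.9641
9.8726 2.5410
15.8180 4.6827 0.6496
24.3249 8.4283 1.3800 0.0000
34.2722 14.6775 2.9314 0.0000 0.0000
43.1891 24.3249 6.2272 0.0000 0.0000 0.0000
51.1825 34.2722 13.2282 0.0000 0.0000 0.0000 0.0000

Δt=0.22800  u=1.11555  d=0.89642  q=0.52396  discount=0.98889
step 6 (expiry): payoffs max(K−S,0) = 51.1825 34.2722 13.2282 0.0000 0.0000 0.0000 0.0000
step 5: (k=5,j=0): S=77.1709, K−S=43.1891, hold=41.8519 ⇒ V=43.1891 exercise | (k=5,j=1): S=96.0351, K−S=24.3249, hold=22.9877 ⇒ V=24.3249 exercise | (k=5,j=2): S=119.5107, K−S=0.8493, hold=6.2272 ⇒ V=6.2272 continue | (k=5,j=3): S=148.7249, K−S=0.0000, hold=0.0000 ⇒ V=0.0000 continue | (k=5,j=4): S=185.0804, K−S=0.0000, hold=0.0000 ⇒ V=0.0000 continue | (k=5,j=5): S=230.3229, K−S=0.0000, hold=0.0000 ⇒ V=0.0000 continue  boundary S*=96.0351
step 4: (k=4,j=0): S=86.0878, K−S=34.2722, hold=32.9350 ⇒ V=34.2722 exercise | (k=4,j=1): S=107.1318, K−S=13.2282, hold=14.6775 ⇒ V=14.6775 continue | (k=4,j=2): S=133.3200, K−S=0.0000, hold=2.9314 ⇒ V=2.9314 continue | (k=4,j=3): S=165.9098, K−S=0.0000, hold=0.0000 ⇒ V=0.0000 continue | (k=4,j=4): S=206.4661, K−S=0.0000, hold=0.0000 ⇒ V=0.0000 continue  boundary S*=86.0878
step 3: (k=3,j=0): S=96.0351, K−S=24.3249, hold=23.7386 ⇒ V=24.3249 exercise | (k=3,j=1): S=119.5107, K−S=0.8493, hold=8.4283 ⇒ V=8.4283 continue | (k=3,j=2): S=148.7249, K−S=0.0000, hold=1.3800 ⇒ V=1.3800 continue | (k=3,j=3): S=185.0804, K−S=0.0000, hold=0.0000 ⇒ V=0.0000 continue  boundary S*=96.0351
step 2: (k=2,j=0): S=107.1318, K−S=13.2282, hold=15.8180 ⇒ V=15.8180 continue | (k=2,j=1): S=133.3200, K−S=0.0000, hold=4.6827 ⇒ V=4.6827 continue | (k=2,j=2): S=165.9098, K−S=0.0000, hold=0.6496 ⇒ V=0.6496 continue  boundary S*=-
step 1: (k=1,j=0): S=119.5107, K−S=0.8493, hold=9.8726 ⇒ V=9.8726 continue | (k=1,j=1): S=148.7249, K−S=0.0000, hold=2.5410 ⇒ V=2.5410 continue  boundary S*=-
step 0: (k=0,j=0): S=133.3200, K−S=0.0000, hold=5.9641 ⇒ V=5.9641 continue  boundary S*=-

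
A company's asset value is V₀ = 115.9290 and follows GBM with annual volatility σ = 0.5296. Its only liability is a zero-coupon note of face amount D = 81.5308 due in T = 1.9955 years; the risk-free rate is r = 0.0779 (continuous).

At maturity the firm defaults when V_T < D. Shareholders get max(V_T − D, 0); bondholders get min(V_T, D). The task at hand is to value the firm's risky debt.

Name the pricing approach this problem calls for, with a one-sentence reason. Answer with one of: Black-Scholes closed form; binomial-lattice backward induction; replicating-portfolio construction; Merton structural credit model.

Key observation: assets follow a GBM and default happens iff V_T < 81.5308; valuing claims on that split (equity as a call, risky debt as the residual) is the structural model's definition.

framework: Merton structural credit model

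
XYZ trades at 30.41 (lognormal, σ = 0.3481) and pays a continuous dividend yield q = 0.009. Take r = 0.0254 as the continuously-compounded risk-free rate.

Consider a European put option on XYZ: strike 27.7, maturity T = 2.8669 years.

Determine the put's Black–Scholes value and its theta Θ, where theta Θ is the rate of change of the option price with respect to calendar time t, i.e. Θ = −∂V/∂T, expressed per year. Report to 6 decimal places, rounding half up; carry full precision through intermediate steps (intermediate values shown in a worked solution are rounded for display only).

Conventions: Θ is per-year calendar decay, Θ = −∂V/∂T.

σ√T = 0.3481·√2.8669 = 0.589400
d₁ = (ln(S/K) + (r−q+σ²/2)T) / (σ√T) = (ln(30.41/27.7) + (0.0254−0.009+0.3481²/2)·2.8669) / 0.589400 = (0.093339 + 0.220713) / 0.589400 = 0.532834
d₂ = d₁ − σ√T = 0.532834 − 0.589400 = -0.056566
e^{−rT} = 0.929769
e^{−qT} = 0.974528
N(−d₁) = 0.297074,  N(−d₂) = 0.522555
Put price V = K·e^{−rT}·N(−d₂) − S·e^{−qT}·N(−d₁) = 13.458183 − 8.803911 = 4.654272
φ(d₁) = (1/√(2π))·e^{−d₁²/2} = 0.346146
Θ = −S·e^{−qT}·φ(d₁)·σ/(2√T) − q·S·e^{−qT}·N(−d₁) + r·K·e^{−rT}·N(−d₂) = −1.054479 − 0.079235 + 0.341838 = -0.791876

price = 4.654272
Θ = -0.791876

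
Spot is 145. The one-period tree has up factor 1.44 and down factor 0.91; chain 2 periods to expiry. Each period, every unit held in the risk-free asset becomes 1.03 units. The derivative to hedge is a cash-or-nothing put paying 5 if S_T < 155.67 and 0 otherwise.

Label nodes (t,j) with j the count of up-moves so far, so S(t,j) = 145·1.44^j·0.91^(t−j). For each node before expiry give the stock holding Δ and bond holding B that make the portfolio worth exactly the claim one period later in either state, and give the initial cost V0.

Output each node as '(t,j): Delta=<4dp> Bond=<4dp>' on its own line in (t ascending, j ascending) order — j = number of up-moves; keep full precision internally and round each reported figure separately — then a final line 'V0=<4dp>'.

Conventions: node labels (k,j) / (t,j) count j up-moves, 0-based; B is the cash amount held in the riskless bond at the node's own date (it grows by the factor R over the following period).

(0,0): Delta=-0.0489 Bond=9.9058
(1,0): Delta=-0.0715 Bond=13.1892
(1,1): Delta=0.0000 Bond=0.0000
V0=2.8204

Under the risk-neutral measure, an up-move has probability p* = (R−d)/(u−d) = 0.2264 and values discount at R = 1.03.
Expiry values: V(2,0)=5.0000, V(2,1)=0.0000, V(2,2)=0.0000
  t=1,j=0: stock 131.9500 → up 190.0080 (V=0.0000), down 120.0745 (V=5.0000). Price 3.7553; hedge Δ=-0.0715, bond B=13.1892.
  t=1,j=1: stock 208.8000 → up 300.6720 (V=0.0000), down 190.0080 (V=0.0000). Price 0.0000; hedge Δ=0.0000, bond B=0.0000.
  t=0,j=0: stock 145.0000 → up 208.8000 (V=0.0000), down 131.9500 (V=3.7553). Price 2.8204; hedge Δ=-0.0489, bond B=9.9058.
As a check, the time-0 holding Δ(0,0)·S0 + B(0,0) comes to 2.8204 — exactly V0.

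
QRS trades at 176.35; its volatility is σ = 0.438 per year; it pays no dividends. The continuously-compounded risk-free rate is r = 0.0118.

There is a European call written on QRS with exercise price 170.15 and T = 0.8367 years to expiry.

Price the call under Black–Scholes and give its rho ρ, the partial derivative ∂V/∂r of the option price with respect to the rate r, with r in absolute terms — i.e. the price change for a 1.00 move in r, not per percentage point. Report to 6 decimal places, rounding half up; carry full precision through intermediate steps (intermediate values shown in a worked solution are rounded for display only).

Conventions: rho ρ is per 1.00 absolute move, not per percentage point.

price = 31.485460
ρ = 65.633008

σ√T = 0.438·√0.8367 = 0.400644
d₁ = (ln(S/K) + (r+σ²/2)T) / (σ√T) = (ln(176.35/170.15) + (0.0118+0.438²/2)·0.8367) / 0.400644 = (0.035790 + 0.090131) / 0.400644 = 0.314297
d₂ = d₁ − σ√T = 0.314297 − 0.400644 = -0.086347
e^{−rT} = 0.990176
N(d₁) = 0.623352,  N(d₂) = 0.465595
Call price V = S·N(d₁) − K·e^{−rT}·N(d₂) = 109.928162 − 78.442702 = 31.485460
ρ = K·T·e^{−rT}·N(d₂) = 65.633008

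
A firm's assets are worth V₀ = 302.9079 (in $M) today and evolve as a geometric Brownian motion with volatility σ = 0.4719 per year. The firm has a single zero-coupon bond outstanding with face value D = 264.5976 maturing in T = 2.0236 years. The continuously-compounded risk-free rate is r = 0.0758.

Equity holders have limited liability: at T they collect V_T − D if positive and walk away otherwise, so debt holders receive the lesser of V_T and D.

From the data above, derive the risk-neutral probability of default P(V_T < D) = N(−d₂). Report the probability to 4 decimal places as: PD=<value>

Equity is a call on the firm's assets struck at D = 264.5976:
d₁ = [ln(V₀/D) + (r + σ²/2)T] / (σ√T)
   = [ln(302.9079/264.5976) + (0.0758 + 0.5·0.4719²)·2.0236] / (0.4719·√2.0236)
   = [0.135219 + 0.378706] / 0.671293 = 0.765574
d₂ = d₁ − σ√T = 0.765574 − 0.671293 = 0.094281
risk-neutral PD = N(−d₂) = N(-0.094281) = 0.462443

PD=0.4624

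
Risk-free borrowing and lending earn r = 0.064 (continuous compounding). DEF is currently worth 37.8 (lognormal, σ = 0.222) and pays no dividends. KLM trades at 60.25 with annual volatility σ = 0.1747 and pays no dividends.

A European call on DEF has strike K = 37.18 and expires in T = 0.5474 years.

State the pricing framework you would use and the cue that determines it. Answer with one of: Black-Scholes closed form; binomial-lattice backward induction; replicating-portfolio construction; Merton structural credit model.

framework: Black-Scholes closed form

Key observation: the strike-37.18 call on DEF is European-exercise on a continuously-modelled lognormal underlying, so its value is a single closed-form evaluation.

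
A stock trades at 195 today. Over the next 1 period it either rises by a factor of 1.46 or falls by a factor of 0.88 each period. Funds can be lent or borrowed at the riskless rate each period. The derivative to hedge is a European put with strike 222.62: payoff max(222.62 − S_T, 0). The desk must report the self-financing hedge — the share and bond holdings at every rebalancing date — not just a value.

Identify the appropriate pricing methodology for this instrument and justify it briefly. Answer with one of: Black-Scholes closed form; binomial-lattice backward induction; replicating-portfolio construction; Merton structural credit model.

framework: replicating-portfolio construction

Key observation: since the answer must list Δ and B at each node of the 1.46/0.88 lattice on 195, the replicating-portfolio method — solving the two-state system at every node — is the one that applies.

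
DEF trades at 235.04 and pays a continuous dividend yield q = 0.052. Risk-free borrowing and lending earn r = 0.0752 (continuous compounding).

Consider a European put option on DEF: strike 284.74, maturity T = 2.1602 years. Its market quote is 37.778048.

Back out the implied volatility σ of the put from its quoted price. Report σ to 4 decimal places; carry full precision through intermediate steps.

At σ = 0.1308 the Black–Scholes value reproduces the quote:
σ√T = 0.1308·√2.1602 = 0.192245
d₁ = (ln(S/K) + (r−q+σ²/2)T) / (σ√T) = (ln(235.04/284.74) + (0.0752−0.052+0.1308²/2)·2.1602) / 0.192245 = (-0.191821 + 0.068596) / 0.192245 = -0.640980
d₂ = d₁ − σ√T = -0.640980 − 0.192245 = -0.833225
e^{−rT} = 0.850061
e^{−qT} = 0.893749
N(−d₁) = 0.739232,  N(−d₂) = 0.797641
V = K·e^{−rT}·N(−d₂) − S·e^{−qT}·N(−d₁) = 193.066135 − 155.288087 = 37.778048 (matching the quote); vega is positive throughout, so no other σ reproduces this price

sigma = 0.1308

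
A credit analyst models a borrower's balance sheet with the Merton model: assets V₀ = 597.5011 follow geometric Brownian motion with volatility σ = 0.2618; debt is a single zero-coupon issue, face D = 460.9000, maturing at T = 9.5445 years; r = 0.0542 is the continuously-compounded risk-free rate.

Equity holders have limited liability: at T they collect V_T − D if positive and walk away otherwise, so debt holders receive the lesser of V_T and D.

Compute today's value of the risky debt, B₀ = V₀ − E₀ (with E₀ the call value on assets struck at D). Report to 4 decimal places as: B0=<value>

B0=246.7984

Apply the equity-as-call identities (strike 460.9000, horizon 9.5445 years):
d₁ = [ln(V₀/D) + (r + σ²/2)T] / (σ√T)
   = [ln(597.5011/460.9000) + (0.0542 + 0.5·0.2618²)·9.5445] / (0.2618·√9.5445)
   = [0.259575 + 0.844398] / 0.808809 = 1.364936
d₂ = d₁ − σ√T = 1.364936 − 0.808809 = 0.556127
N(d₁) = 0.913863,  N(d₂) = 0.710938,  e^(−rT) = 0.596121
E₀ = V₀·N(d₁) − D·e^(−rT)·N(d₂)
   = 597.5011·0.913863 − 460.9000·0.596121·0.710938 = 350.702746
B₀ = V₀ − E₀ = 597.5011 − 350.702746 = 246.798354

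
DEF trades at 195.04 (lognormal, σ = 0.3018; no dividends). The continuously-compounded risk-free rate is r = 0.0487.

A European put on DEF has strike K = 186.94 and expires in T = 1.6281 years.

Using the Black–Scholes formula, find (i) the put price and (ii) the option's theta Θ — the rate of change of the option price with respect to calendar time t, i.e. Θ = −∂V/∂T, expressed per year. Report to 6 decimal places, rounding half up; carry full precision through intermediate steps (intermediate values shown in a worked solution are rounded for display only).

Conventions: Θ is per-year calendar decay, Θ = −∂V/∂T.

σ√T = 0.3018·√1.6281 = 0.385088
d₁ = (ln(S/K) + (r+σ²/2)T) / (σ√T) = (ln(195.04/186.94) + (0.0487+0.3018²/2)·1.6281) / 0.385088 = (0.042417 + 0.153435) / 0.385088 = 0.508590
d₂ = d₁ − σ√T = 0.508590 − 0.385088 = 0.123502
e^{−rT} = 0.923773
N(−d₁) = 0.305520,  N(−d₂) = 0.450855
Put price V = K·e^{−rT}·N(−d₂) − S·N(−d₁) = 77.858205 − 59.588599 = 18.269606
φ(d₁) = (1/√(2π))·e^{−d₁²/2} = 0.350544
Θ = −S·φ(d₁)·σ/(2√T) + r·K·e^{−rT}·N(−d₂) = −8.085639 + 3.791695 = -4.293945

price = 18.269606
Θ = -4.293945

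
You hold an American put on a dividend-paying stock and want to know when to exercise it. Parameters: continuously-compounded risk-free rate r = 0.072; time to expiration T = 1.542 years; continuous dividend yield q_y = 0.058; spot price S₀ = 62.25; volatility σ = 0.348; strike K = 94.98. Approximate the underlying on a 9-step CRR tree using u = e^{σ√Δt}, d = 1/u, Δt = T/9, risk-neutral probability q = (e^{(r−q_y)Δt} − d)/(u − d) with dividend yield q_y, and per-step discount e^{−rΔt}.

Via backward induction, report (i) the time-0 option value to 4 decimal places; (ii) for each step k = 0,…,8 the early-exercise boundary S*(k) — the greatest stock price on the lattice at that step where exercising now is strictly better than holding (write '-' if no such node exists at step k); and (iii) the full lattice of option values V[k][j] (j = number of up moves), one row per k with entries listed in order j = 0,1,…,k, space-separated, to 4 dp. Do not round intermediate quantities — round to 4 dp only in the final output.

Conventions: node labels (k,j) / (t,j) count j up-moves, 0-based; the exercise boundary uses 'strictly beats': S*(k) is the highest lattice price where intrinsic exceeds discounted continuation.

params: Δt=0.17133 u=1.15494 d=0.86585 q=0.47236 e^(-rΔt)=0.98774
t_9 payoffs: 77.9539 72.2692 64.6866 54.5723 41.0809 23.0852 0.0000 0.0000 0.0000 0.0000
t_8: node(8,0) S=19.6641 payoff=75.3159 vs cont=74.3459 → 75.3159 [stop]  node(8,1) S=26.2295 payoff=68.7505 vs cont=67.8454 → 68.7505 [stop]  node(8,2) S=34.9870 payoff=59.9930 vs cont=59.1745 → 59.9930 [stop]  node(8,3) S=46.6684 payoff=48.3116 vs cont=47.6086 → 48.3116 [stop]  node(8,4) S=62.2500 payoff=32.7300 vs cont=32.1811 → 32.7300 [stop]  node(8,5) S=83.0340 payoff=11.9460 vs cont=12.0314 → 12.0314 [wait]  node(8,6) S=110.7573 payoff=0.0000 vs cont=0.0000 → 0.0000 [wait]  node(8,7) S=147.7368 payoff=0.0000 vs cont=0.0000 → 0.0000 [wait]  node(8,8) S=197.0631 payoff=0.0000 vs cont=0.0000 → 0.0000 [wait]  ⇒ S*(8)=62.2500
t_7: node(7,0) S=22.7108 payoff=72.2692 vs cont=71.3293 → 72.2692 [stop]  node(7,1) S=30.2934 payoff=64.6866 vs cont=63.8217 → 64.6866 [stop]  node(7,2) S=40.4077 payoff=54.5723 vs cont=53.8073 → 54.5723 [stop]  node(7,3) S=53.8991 payoff=41.0809 vs cont=40.4494 → 41.0809 [stop]  node(7,4) S=71.8948 payoff=23.0852 vs cont=22.6714 → 23.0852 [stop]  node(7,5) S=95.8990 payoff=0.0000 vs cont=6.2704 → 6.2704 [wait]  node(7,6) S=127.9177 payoff=0.0000 vs cont=0.0000 → 0.0000 [wait]  node(7,7) S=170.6267 payoff=0.0000 vs cont=0.0000 → 0.0000 [wait]  ⇒ S*(7)=71.8948
t_6: node(6,0) S=26.2295 payoff=68.7505 vs cont=67.8454 → 68.7505 [stop]  node(6,1) S=34.9870 payoff=59.9930 vs cont=59.1745 → 59.9930 [stop]  node(6,2) S=46.6684 payoff=48.3116 vs cont=47.6086 → 48.3116 [stop]  node(6,3) S=62.2500 payoff=32.7300 vs cont=32.1811 → 32.7300 [stop]  node(6,4) S=83.0340 payoff=11.9460 vs cont=14.9569 → 14.9569 [wait]  node(6,5) S=110.7573 payoff=0.0000 vs cont=3.2680 → 3.2680 [wait]  node(6,6) S=147.7368 payoff=0.0000 vs cont=0.0000 → 0.0000 [wait]  ⇒ S*(6)=62.2500
t_5: node(5,0) S=30.2934 payoff=64.6866 vs cont=63.8217 → 64.6866 [stop]  node(5,1) S=40.4077 payoff=54.5723 vs cont=53.8073 → 54.5723 [stop]  node(5,2) S=53.8991 payoff=41.0809 vs cont=40.4494 → 41.0809 [stop]  node(5,3) S=71.8948 payoff=23.0852 vs cont=24.0364 → 24.0364 [wait]  node(5,4) S=95.8990 payoff=0.0000 vs cont=9.3199 → 9.3199 [wait]  node(5,5) S=127.9177 payoff=0.0000 vs cont=1.7032 → 1.7032 [wait]  ⇒ S*(5)=53.8991
t_4: node(4,0) S=34.9870 payoff=59.9930 vs cont=59.1745 → 59.9930 [stop]  node(4,1) S=46.6684 payoff=48.3116 vs cont=47.6086 → 48.3116 [stop]  node(4,2) S=62.2500 payoff=32.7300 vs cont=32.6249 → 32.7300 [stop]  node(4,3) S=83.0340 payoff=11.9460 vs cont=16.8755 → 16.8755 [wait]  node(4,4) S=110.7573 payoff=0.0000 vs cont=5.6519 → 5.6519 [wait]  ⇒ S*(4)=62.2500
t_3: node(3,0) S=40.4077 payoff=54.5723 vs cont=53.8073 → 54.5723 [stop]  node(3,1) S=53.8991 payoff=41.0809 vs cont=40.4494 → 41.0809 [stop]  node(3,2) S=71.8948 payoff=23.0852 vs cont=24.9315 → 24.9315 [wait]  node(3,3) S=95.8990 payoff=0.0000 vs cont=11.4320 → 11.4320 [wait]  ⇒ S*(3)=53.8991
t_2: node(2,0) S=46.6684 payoff=48.3116 vs cont=47.6086 → 48.3116 [stop]  node(2,1) S=62.2500 payoff=32.7300 vs cont=33.0425 → 33.0425 [wait]  node(2,2) S=83.0340 payoff=11.9460 vs cont=18.3274 → 18.3274 [wait]  ⇒ S*(2)=46.6684
t_1: node(1,0) S=53.8991 payoff=41.0809 vs cont=40.5952 → 41.0809 [stop]  node(1,1) S=71.8948 payoff=23.0852 vs cont=25.7718 → 25.7718 [wait]  ⇒ S*(1)=53.8991
t_0: node(0,0) S=62.2500 payoff=32.7300 vs cont=33.4346 → 33.4346 [wait]  ⇒ S*(0)=-

price = 33.4346
boundary = - 53.8991 46.6684 53.8991 62.2500 53.8991 62.2500 71.8948 62.2500
tree:
33.4346
41.0809 25.7718
48.3116 33.0425 18.3274
54.5723 41.0809 24.9315 11.4320
59.9930 48.3116 32.7300 16.8755 5.6519
64.6866 54.5723 41.0809 24.0364 9.3199 1.7032
68.7505 59.9930 48.3116 32.7300 14.9569 3.2680 0.0000
72.2692 64.6866 54.5723 41.0809 23.0852 6.2704 0.0000 0.0000
75.3159 68.7505 59.9930 48.3116 32.7300 12.0314 0.0000 0.0000 0.0000
77.9539 72.2692 64.6866 54.5723 41.0809 23.0852 0.0000 0.0000 0.0000 0.0000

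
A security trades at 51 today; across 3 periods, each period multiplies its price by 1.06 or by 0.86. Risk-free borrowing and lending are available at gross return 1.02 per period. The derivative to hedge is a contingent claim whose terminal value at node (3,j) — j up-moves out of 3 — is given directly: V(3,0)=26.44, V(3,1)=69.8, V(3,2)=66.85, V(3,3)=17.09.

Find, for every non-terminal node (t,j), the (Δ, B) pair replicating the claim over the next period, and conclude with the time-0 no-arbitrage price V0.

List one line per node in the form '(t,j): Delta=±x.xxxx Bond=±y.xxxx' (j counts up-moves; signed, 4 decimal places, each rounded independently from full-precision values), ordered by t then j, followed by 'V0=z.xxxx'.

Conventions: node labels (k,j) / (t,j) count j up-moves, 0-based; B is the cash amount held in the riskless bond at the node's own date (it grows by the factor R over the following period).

Since d<R<u, set p* = (R−d)/(u−d) = 0.8000; price each node as the discounted p*-expectation of its children.
Payoffs at expiry: V(3,0)=26.4400, V(3,1)=69.8000, V(3,2)=66.8500, V(3,3)=17.0900
Node (2,0) S=37.7196: V=(p*·69.8000+(1−p*)·26.4400)/1.02=59.9294; Δ=(69.8000−26.4400)/(39.9828−32.4389)=5.7477; B=V−Δ·S=-156.8706
Node (2,1) S=46.4916: V=(p*·66.8500+(1−p*)·69.8000)/1.02=66.1176; Δ=(66.8500−69.8000)/(49.2811−39.9828)=-0.3173; B=V−Δ·S=80.8676
Node (2,2) S=57.3036: V=(p*·17.0900+(1−p*)·66.8500)/1.02=26.5118; Δ=(17.0900−66.8500)/(60.7418−49.2811)=-4.3418; B=V−Δ·S=275.3118
Node (1,0) S=43.8600: V=(p*·66.1176+(1−p*)·59.9294)/1.02=63.6078; Δ=(66.1176−59.9294)/(46.4916−37.7196)=0.7055; B=V−Δ·S=32.6667
Node (1,1) S=54.0600: V=(p*·26.5118+(1−p*)·66.1176)/1.02=33.7578; Δ=(26.5118−66.1176)/(57.3036−46.4916)=-3.6631; B=V−Δ·S=231.7872
Node (0,0) S=51.0000: V=(p*·33.7578+(1−p*)·63.6078)/1.02=38.9488; Δ=(33.7578−63.6078)/(54.0600−43.8600)=-2.9265; B=V−Δ·S=188.1991
Sanity check at the root: Δ(0,0)·S0 + B(0,0) reproduces V0 = 38.9488.

(0,0): Delta=-2.9265 Bond=188.1991
(1,0): Delta=0.7055 Bond=32.6667
(1,1): Delta=-3.6631 Bond=231.7872
(2,0): Delta=5.7477 Bond=-156.8706
(2,1): Delta=-0.3173 Bond=80.8676
(2,2): Delta=-4.3418 Bond=275.3118
V0=38.9488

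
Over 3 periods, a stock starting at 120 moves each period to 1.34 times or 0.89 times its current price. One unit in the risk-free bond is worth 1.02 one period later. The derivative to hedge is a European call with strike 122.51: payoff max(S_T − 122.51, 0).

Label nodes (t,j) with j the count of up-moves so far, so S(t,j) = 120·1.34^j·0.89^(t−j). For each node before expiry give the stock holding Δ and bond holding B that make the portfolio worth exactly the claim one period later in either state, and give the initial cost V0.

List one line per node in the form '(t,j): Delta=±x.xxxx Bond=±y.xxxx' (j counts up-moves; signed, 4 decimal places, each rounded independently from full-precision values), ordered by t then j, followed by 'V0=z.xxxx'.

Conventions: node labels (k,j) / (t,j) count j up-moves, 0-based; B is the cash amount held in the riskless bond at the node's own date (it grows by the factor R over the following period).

(0,0): Delta=0.6587 Bond=-61.6463
(1,0): Delta=0.4500 Bond=-40.5868
(1,1): Delta=1.0000 Bond=-117.7528
(2,0): Delta=0.1136 Bond=-9.4229
(2,1): Delta=1.0000 Bond=-120.1078
(2,2): Delta=1.0000 Bond=-120.1078
V0=17.4033

Risk-neutral probability p* = (R−d)/(u−d) = (1.02−0.89)/(1.34−0.89) = 0.2889.
At maturity the claim pays: V(3,0)=0.0000, V(3,1)=4.8597, V(3,2)=69.2601, V(3,3)=166.2225
Node (2,0) S=95.0520: V=(p*·4.8597+(1−p*)·0.0000)/1.02=1.3764; Δ=(4.8597−0.0000)/(127.3697−84.5963)=0.1136; B=V−Δ·S=-9.4229
Node (2,1) S=143.1120: V=(p*·69.2601+(1−p*)·4.8597)/1.02=23.0042; Δ=(69.2601−4.8597)/(191.7701−127.3697)=1.0000; B=V−Δ·S=-120.1078
Node (2,2) S=215.4720: V=(p*·166.2225+(1−p*)·69.2601)/1.02=95.3642; Δ=(166.2225−69.2601)/(288.7325−191.7701)=1.0000; B=V−Δ·S=-120.1078
Node (1,0) S=106.8000: V=(p*·23.0042+(1−p*)·1.3764)/1.02=7.4749; Δ=(23.0042−1.3764)/(143.1120−95.0520)=0.4500; B=V−Δ·S=-40.5868
Node (1,1) S=160.8000: V=(p*·95.3642+(1−p*)·23.0042)/1.02=43.0472; Δ=(95.3642−23.0042)/(215.4720−143.1120)=1.0000; B=V−Δ·S=-117.7528
Node (0,0) S=120.0000: V=(p*·43.0472+(1−p*)·7.4749)/1.02=17.4033; Δ=(43.0472−7.4749)/(160.8000−106.8000)=0.6587; B=V−Δ·S=-61.6463
Verification: the root portfolio costs Δ(0,0)·S0 + B(0,0) = 17.4033, matching V0.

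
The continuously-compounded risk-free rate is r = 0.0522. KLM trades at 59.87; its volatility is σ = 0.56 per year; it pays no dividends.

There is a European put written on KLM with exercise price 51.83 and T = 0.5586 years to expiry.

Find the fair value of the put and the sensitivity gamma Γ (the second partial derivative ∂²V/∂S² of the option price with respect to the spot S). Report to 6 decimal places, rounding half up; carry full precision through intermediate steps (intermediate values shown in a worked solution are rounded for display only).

price = 5.128683
Γ = 0.013108

σ√T = 0.56·√0.5586 = 0.418541
d₁ = (ln(S/K) + (r+σ²/2)T) / (σ√T) = (ln(59.87/51.83) + (0.0522+0.56²/2)·0.5586) / 0.418541 = (0.144206 + 0.116747) / 0.418541 = 0.623484
d₂ = d₁ − σ√T = 0.623484 − 0.418541 = 0.204942
e^{−rT} = 0.971262
N(−d₁) = 0.266483,  N(−d₂) = 0.418809
Put price V = K·e^{−rT}·N(−d₂) − S·N(−d₁) = 21.083041 − 15.954357 = 5.128683
φ(d₁) = (1/√(2π))·e^{−d₁²/2} = 0.328472
Γ = φ(d₁) / (S·σ·√T) = 0.013108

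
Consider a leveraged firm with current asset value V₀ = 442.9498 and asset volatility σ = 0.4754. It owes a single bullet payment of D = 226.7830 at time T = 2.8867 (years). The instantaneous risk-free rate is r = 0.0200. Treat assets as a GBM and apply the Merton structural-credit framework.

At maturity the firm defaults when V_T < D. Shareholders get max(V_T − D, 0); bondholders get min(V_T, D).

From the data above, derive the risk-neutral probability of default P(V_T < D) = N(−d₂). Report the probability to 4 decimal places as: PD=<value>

Work the structural quantities from V₀ = 442.9498 against face 226.7830:
d₁ = [ln(V₀/D) + (r + σ²/2)T] / (σ√T)
   = [ln(442.9498/226.7830) + (0.0200 + 0.5·0.4754²)·2.8867] / (0.4754·√2.8867)
   = [0.669463 + 0.383939] / 0.807718 = 1.304169
d₂ = d₁ − σ√T = 1.304169 − 0.807718 = 0.496451
risk-neutral PD = N(−d₂) = N(-0.496451) = 0.309788

PD=0.3098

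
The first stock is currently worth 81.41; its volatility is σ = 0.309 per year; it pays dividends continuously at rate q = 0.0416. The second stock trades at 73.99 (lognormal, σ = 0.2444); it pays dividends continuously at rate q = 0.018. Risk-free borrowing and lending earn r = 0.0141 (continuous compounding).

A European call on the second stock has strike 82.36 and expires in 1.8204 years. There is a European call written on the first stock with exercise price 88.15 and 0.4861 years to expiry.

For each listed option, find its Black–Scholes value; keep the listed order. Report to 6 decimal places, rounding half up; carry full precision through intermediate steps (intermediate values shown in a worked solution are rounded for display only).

price(the second stock call K=82.36) = 6.195813
price(the first stock call K=88.15) = 3.947113

[the second stock call K=82.36]
σ√T = 0.2444·√1.8204 = 0.329750
d₁ = (ln(S/K) + (r−q+σ²/2)T) / (σ√T) = (ln(73.99/82.36) + (0.0141−0.018+0.2444²/2)·1.8204) / 0.329750 = (-0.107170 + 0.047268) / 0.329750 = -0.181659
d₂ = d₁ − σ√T = -0.181659 − 0.329750 = -0.511409
e^{−rT} = 0.974659
e^{−qT} = 0.967764
N(d₁) = 0.427925,  N(d₂) = 0.304532
price = S·e^{−qT}·N(d₁) − K·e^{−rT}·N(d₂) = 30.641518 − 24.445704 = 6.195813
[the first stock call K=88.15]
σ√T = 0.309·√0.4861 = 0.215437
d₁ = (ln(S/K) + (r−q+σ²/2)T) / (σ√T) = (ln(81.41/88.15) + (0.0141−0.0416+0.309²/2)·0.4861) / 0.215437 = (-0.079542 + 0.009839) / 0.215437 = -0.323541
d₂ = d₁ − σ√T = -0.323541 − 0.215437 = -0.538979
e^{−rT} = 0.993169
e^{−qT} = 0.979981
N(d₁) = 0.373143,  N(d₂) = 0.294951
price = S·e^{−qT}·N(d₁) − K·e^{−rT}·N(d₂) = 29.769432 − 25.822319 = 3.947113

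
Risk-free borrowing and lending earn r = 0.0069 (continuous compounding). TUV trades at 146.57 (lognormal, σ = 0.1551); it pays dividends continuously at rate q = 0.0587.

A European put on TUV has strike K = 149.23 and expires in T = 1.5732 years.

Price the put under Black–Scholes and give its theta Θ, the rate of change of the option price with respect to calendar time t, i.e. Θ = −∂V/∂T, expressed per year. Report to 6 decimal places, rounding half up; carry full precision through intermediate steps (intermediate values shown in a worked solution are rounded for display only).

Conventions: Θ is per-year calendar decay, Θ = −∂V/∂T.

σ√T = 0.1551·√1.5732 = 0.194538
d₁ = (ln(S/K) + (r−q+σ²/2)T) / (σ√T) = (ln(146.57/149.23) + (0.0069−0.0587+0.1551²/2)·1.5732) / 0.194538 = (-0.017986 − 0.062569) / 0.194538 = -0.414084
d₂ = d₁ − σ√T = -0.414084 − 0.194538 = -0.608622
e^{−rT} = 0.989204
e^{−qT} = 0.911789
N(−d₁) = 0.660594,  N(−d₂) = 0.728612
Put price V = K·e^{−rT}·N(−d₂) − S·e^{−qT}·N(−d₁) = 107.556919 − 88.282323 = 19.274596
φ(d₁) = (1/√(2π))·e^{−d₁²/2} = 0.366165
Θ = −S·e^{−qT}·φ(d₁)·σ/(2√T) − q·S·e^{−qT}·N(−d₁) + r·K·e^{−rT}·N(−d₂) = −3.025562 − 5.182172 + 0.742143 = -7.465591

price = 19.274596
Θ = -7.465591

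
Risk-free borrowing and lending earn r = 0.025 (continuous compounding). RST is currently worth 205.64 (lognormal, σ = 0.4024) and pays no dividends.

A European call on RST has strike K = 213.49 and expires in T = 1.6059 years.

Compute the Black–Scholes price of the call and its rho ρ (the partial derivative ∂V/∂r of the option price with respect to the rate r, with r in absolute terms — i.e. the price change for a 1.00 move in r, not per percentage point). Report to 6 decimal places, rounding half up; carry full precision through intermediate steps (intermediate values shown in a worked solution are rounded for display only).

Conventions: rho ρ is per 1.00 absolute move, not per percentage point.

price = 41.606385
ρ = 132.204488

σ√T = 0.4024·√1.6059 = 0.509938
d₁ = (ln(S/K) + (r+σ²/2)T) / (σ√T) = (ln(205.64/213.49) + (0.025+0.4024²/2)·1.6059) / 0.509938 = (-0.037463 + 0.170166) / 0.509938 = 0.260233
d₂ = d₁ − σ√T = 0.260233 − 0.509938 = -0.249704
e^{−rT} = 0.960648
N(d₁) = 0.602658,  N(d₂) = 0.401408
Call price V = S·N(d₁) − K·e^{−rT}·N(d₂) = 123.930619 − 82.324234 = 41.606385
ρ = K·T·e^{−rT}·N(d₂) = 132.204488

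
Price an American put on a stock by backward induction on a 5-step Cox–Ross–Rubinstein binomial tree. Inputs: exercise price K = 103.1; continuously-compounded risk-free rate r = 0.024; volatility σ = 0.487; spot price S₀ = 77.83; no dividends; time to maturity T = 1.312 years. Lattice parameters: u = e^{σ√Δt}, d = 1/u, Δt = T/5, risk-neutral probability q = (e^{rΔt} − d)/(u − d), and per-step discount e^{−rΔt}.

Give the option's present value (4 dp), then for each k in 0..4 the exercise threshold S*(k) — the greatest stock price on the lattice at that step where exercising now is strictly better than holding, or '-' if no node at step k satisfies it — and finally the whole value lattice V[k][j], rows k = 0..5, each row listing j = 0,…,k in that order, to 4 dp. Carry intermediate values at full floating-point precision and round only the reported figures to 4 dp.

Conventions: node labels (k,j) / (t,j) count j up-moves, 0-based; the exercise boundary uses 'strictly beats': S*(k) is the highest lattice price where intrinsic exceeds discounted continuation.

price = 32.8599
boundary = - - 47.2568 60.6465 77.8300
tree:
32.8599
43.7947 19.9822
55.8432 29.7117 8.3942
66.2767 42.4535 14.5856 0.9595
74.4067 55.8432 25.2700 1.7571 0.0000
80.7417 66.2767 42.4535 3.2177 0.0000 0.0000

params: Δt=0.26240 u=1.28334 d=0.77922 q=0.45049 e^(-rΔt)=0.99372
t_5 payoffs: 80.7417 66.2767 42.4535 3.2177 0.0000 0.0000
t_4: node(4,0) S=28.6933 payoff=74.4067 vs cont=73.7594 → 74.4067 [stop]  node(4,1) S=47.2568 payoff=55.8432 vs cont=55.1960 → 55.8432 [stop]  node(4,2) S=77.8300 payoff=25.2700 vs cont=24.6228 → 25.2700 [stop]  node(4,3) S=128.1829 payoff=0.0000 vs cont=1.7571 → 1.7571 [wait]  node(4,4) S=211.1122 payoff=0.0000 vs cont=0.0000 → 0.0000 [wait]  ⇒ S*(4)=77.8300
t_3: node(3,0) S=36.8233 payoff=66.2767 vs cont=65.6295 → 66.2767 [stop]  node(3,1) S=60.6465 payoff=42.4535 vs cont=41.8063 → 42.4535 [stop]  node(3,2) S=99.8823 payoff=3.2177 vs cont=14.5856 → 14.5856 [wait]  node(3,3) S=164.5022 payoff=0.0000 vs cont=0.9595 → 0.9595 [wait]  ⇒ S*(3)=60.6465
t_2: node(2,0) S=47.2568 payoff=55.8432 vs cont=55.1960 → 55.8432 [stop]  node(2,1) S=77.8300 payoff=25.2700 vs cont=29.7117 → 29.7117 [wait]  node(2,2) S=128.1829 payoff=0.0000 vs cont=8.3942 → 8.3942 [wait]  ⇒ S*(2)=47.2568
t_1: node(1,0) S=60.6465 payoff=42.4535 vs cont=43.7947 → 43.7947 [wait]  node(1,1) S=99.8823 payoff=3.2177 vs cont=19.9822 → 19.9822 [wait]  ⇒ S*(1)=-
t_0: node(0,0) S=77.8300 payoff=25.2700 vs cont=32.8599 → 32.8599 [wait]  ⇒ S*(0)=-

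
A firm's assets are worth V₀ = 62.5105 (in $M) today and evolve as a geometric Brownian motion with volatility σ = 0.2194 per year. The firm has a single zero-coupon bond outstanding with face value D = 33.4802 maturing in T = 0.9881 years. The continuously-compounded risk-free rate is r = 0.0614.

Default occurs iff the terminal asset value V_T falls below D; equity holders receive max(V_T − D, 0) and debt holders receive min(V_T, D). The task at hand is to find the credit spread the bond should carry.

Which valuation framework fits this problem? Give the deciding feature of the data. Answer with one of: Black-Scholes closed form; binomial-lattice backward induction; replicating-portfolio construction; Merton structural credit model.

framework: Merton structural credit model

Key observation: the question is about default risk generated by asset-value dynamics against a debt face of 33.4802 — the structural framework prices exactly that.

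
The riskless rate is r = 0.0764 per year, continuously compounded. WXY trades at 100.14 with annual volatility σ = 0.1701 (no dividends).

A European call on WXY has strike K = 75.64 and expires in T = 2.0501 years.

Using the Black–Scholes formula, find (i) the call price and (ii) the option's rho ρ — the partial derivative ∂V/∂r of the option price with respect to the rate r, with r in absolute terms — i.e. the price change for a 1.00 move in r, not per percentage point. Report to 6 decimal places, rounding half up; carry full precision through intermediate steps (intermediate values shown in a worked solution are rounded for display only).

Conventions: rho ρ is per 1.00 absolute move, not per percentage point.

σ√T = 0.1701·√2.0501 = 0.243552
d₁ = (ln(S/K) + (r+σ²/2)T) / (σ√T) = (ln(100.14/75.64) + (0.0764+0.1701²/2)·2.0501) / 0.243552 = (0.280584 + 0.186286) / 0.243552 = 1.916922
d₂ = d₁ − σ√T = 1.916922 − 0.243552 = 1.673370
e^{−rT} = 0.855022
N(d₁) = 0.972376,  N(d₂) = 0.952873
Call price V = S·N(d₁) − K·e^{−rT}·N(d₂) = 97.373743 − 61.625992 = 35.747751
ρ = K·T·e^{−rT}·N(d₂) = 126.339446

price = 35.747751
ρ = 126.339446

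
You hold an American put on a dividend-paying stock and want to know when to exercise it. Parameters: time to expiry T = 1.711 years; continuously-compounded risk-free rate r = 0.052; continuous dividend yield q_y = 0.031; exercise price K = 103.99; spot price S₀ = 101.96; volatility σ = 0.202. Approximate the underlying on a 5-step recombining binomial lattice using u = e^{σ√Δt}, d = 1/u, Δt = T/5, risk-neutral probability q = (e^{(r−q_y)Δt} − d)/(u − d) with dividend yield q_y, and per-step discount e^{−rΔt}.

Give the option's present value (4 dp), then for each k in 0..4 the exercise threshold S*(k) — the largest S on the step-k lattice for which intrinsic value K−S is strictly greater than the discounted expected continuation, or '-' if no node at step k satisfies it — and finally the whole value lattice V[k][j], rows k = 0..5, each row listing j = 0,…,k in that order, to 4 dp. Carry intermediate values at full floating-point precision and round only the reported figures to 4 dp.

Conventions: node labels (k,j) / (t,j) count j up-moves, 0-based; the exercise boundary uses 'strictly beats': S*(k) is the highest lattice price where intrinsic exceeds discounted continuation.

Δt=0.34220  u=1.12543  d=0.88855  q=0.50094  discount=0.98236
step 5 (expiry): payoffs max(K−S,0) = 47.5176 32.4624 13.3936 0.0000 0.0000 0.0000
step 4: (k=4,j=0): S=63.5558, K−S=40.4342, hold=39.2708 ⇒ V=40.4342 exercise | (k=4,j=1): S=80.4994, K−S=23.4906, hold=22.5060 ⇒ V=23.4906 exercise | (k=4,j=2): S=101.9600, K−S=2.0300, hold=6.5663 ⇒ V=6.5663 continue | (k=4,j=3): S=129.1419, K−S=0.0000, hold=0.0000 ⇒ V=0.0000 continue | (k=4,j=4): S=163.5704, K−S=0.0000, hold=0.0000 ⇒ V=0.0000 continue  boundary S*=80.4994
step 3: (k=3,j=0): S=71.5276, K−S=32.4624, hold=31.3831 ⇒ V=32.4624 exercise | (k=3,j=1): S=90.5964, K−S=13.3936, hold=14.7478 ⇒ V=14.7478 continue | (k=3,j=2): S=114.7489, K−S=0.0000, hold=3.2192 ⇒ V=3.2192 continue | (k=3,j=3): S=145.3403, K−S=0.0000, hold=0.0000 ⇒ V=0.0000 continue  boundary S*=71.5276
step 2: (k=2,j=0): S=80.4994, K−S=23.4906, hold=23.1724 ⇒ V=23.4906 exercise | (k=2,j=1): S=101.9600, K−S=2.0300, hold=8.8144 ⇒ V=8.8144 continue | (k=2,j=2): S=129.1419, K−S=0.0000, hold=1.5782 ⇒ V=1.5782 continue  boundary S*=80.4994
step 1: (k=1,j=0): S=90.5964, K−S=13.3936, hold=15.8541 ⇒ V=15.8541 continue | (k=1,j=1): S=114.7489, K−S=0.0000, hold=5.0980 ⇒ V=5.0980 continue  boundary S*=-
step 0: (k=0,j=0): S=101.9600, K−S=2.0300, hold=10.2814 ⇒ V=10.2814 continue  boundary S*=-

price = 10.2814
boundary = - - 80.4994 71.5276 80.4994
tree:
10.2814
15.8541 5.0980
23.4906 8.8144 1.5782
32.4624 14.7478 3.2192 0.0000
40.4342 23.4906 6.5663 0.0000 0.0000
47.5176 32.4624 13.3936 0.0000 0.0000 0.0000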